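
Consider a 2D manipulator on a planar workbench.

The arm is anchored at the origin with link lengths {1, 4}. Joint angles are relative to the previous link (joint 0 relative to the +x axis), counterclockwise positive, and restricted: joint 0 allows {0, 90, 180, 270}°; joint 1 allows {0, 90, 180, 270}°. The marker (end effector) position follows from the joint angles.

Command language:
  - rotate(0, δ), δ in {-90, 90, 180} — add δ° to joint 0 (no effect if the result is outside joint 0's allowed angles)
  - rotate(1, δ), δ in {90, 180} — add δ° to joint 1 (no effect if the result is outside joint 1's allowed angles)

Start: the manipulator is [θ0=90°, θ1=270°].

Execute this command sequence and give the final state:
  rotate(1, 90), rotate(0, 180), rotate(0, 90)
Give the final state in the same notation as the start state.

[θ0=0°, θ1=0°]

initial: [θ0=90°, θ1=270°]
t=1 rotate(1, 90) ⇒ [θ0=90°, θ1=0°]
t=2 rotate(0, 180) ⇒ [θ0=270°, θ1=0°]
t=3 rotate(0, 90) ⇒ [θ0=0°, θ1=0°]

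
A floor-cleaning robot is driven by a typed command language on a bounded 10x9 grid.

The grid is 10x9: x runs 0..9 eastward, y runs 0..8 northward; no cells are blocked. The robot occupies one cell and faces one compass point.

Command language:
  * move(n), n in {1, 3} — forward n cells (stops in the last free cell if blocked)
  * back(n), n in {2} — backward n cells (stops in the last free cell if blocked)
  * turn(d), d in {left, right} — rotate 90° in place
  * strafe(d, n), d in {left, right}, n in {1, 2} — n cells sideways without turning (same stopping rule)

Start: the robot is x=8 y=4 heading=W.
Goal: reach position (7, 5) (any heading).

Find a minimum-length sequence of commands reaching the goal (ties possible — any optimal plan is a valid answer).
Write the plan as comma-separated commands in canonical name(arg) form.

move(1), strafe(right, 1)

from: x=8 y=4 heading=W
1. move(1) → x=7 y=4 heading=W
2. strafe(right, 1) → x=7 y=5 heading=W
no 1-step plan works, so 2 is optimal.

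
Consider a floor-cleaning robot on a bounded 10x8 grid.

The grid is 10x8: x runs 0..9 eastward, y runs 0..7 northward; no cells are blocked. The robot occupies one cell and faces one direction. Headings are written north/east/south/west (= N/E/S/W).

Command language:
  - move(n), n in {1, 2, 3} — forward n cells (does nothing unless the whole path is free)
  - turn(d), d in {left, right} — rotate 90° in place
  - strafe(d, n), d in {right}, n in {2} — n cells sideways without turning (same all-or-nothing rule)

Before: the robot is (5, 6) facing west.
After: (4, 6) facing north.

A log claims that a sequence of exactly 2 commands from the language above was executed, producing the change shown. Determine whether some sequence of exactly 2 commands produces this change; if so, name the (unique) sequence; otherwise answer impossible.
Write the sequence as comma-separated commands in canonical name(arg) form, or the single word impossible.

key: order matters: swapping move(1) and turn(right) lands elsewhere
begin: (5, 6) facing west
step 1 (move(1)): (4, 6) facing west
step 2 (turn(right)): (4, 6) facing north
no other 2-command option fits: unique.

move(1), turn(right)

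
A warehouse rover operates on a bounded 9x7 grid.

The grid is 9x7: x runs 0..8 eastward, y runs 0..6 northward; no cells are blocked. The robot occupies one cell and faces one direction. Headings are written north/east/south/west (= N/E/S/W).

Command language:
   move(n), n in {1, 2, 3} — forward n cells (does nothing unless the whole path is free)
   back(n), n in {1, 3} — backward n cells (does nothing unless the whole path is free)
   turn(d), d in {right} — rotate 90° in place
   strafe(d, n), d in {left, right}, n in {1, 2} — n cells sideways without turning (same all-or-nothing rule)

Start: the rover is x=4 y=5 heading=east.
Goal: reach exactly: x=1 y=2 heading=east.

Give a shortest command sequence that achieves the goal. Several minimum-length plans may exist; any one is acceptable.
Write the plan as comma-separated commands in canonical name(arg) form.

back(3), strafe(right, 1), strafe(right, 2)

start: x=4 y=5 heading=east
[1] after back(3): x=1 y=5 heading=east
[2] after strafe(right, 1): x=1 y=4 heading=east
[3] after strafe(right, 2): x=1 y=2 heading=east
nothing shorter than 3 reaches the goal.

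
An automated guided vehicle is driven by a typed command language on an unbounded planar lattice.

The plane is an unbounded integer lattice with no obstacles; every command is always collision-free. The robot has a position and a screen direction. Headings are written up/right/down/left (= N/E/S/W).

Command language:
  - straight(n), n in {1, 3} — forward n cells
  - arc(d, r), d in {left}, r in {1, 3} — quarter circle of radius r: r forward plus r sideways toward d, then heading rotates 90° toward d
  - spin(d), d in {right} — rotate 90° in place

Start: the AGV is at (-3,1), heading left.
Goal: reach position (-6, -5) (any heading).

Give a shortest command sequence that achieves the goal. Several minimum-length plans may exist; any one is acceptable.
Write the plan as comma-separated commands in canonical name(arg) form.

initial: at (-3,1), heading left
step 1 (arc(left, 3)): at (-6,-2), heading down
step 2 (straight(3)): at (-6,-5), heading down
no 1-step plan works, so 2 is optimal.

arc(left, 3), straight(3)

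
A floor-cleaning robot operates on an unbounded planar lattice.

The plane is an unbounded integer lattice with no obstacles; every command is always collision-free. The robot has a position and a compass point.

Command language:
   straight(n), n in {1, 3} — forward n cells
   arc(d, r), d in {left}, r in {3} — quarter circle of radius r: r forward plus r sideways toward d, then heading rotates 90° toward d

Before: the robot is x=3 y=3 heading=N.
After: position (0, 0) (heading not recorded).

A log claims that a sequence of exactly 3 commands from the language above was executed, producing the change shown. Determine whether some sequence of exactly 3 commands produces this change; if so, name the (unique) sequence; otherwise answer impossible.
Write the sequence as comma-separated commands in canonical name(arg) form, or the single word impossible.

arc(left, 3), arc(left, 3), arc(left, 3)

from: x=3 y=3 heading=N
step 1 (arc(left, 3)): x=0 y=6 heading=W
step 2 (arc(left, 3)): x=-3 y=3 heading=S
step 3 (arc(left, 3)): x=0 y=0 heading=E
all 27 alternatives checked — unique.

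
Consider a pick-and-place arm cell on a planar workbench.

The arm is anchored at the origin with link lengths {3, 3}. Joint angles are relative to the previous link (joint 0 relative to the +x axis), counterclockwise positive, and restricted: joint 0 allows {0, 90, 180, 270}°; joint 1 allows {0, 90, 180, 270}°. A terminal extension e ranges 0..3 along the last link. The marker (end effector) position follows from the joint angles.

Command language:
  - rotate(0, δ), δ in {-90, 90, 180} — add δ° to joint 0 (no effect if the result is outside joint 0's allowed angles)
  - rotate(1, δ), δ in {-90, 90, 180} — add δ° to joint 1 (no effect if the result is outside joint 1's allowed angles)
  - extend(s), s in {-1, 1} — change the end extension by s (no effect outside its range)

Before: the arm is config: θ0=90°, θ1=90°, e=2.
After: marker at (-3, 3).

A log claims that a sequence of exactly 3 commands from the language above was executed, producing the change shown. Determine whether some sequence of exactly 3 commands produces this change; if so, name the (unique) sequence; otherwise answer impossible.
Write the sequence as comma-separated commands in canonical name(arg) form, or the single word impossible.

extend(-1), extend(-1), extend(-1)

begin: config: θ0=90°, θ1=90°, e=2
step 1 (extend(-1)): config: θ0=90°, θ1=90°, e=1
step 2 (extend(-1)): config: θ0=90°, θ1=90°, e=0
step 3 (extend(-1)): config: θ0=90°, θ1=90°, e=0
uniquely the one of 512 3-step routes that fits.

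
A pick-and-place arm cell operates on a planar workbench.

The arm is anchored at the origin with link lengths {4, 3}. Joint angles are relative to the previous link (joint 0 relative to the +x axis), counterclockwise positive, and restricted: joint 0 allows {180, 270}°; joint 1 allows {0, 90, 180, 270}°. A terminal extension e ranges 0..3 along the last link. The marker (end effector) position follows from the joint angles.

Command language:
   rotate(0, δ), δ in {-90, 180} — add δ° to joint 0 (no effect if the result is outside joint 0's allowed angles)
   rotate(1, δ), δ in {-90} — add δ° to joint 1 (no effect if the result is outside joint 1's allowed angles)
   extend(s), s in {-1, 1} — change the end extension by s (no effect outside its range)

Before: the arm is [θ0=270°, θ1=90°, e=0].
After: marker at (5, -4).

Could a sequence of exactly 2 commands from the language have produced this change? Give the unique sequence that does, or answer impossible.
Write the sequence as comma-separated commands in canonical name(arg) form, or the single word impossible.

extend(1), extend(1)

start: [θ0=270°, θ1=90°, e=0]
1. extend(1) → [θ0=270°, θ1=90°, e=1]
2. extend(1) → [θ0=270°, θ1=90°, e=2]
uniquely the one of 25 2-step routes that fits.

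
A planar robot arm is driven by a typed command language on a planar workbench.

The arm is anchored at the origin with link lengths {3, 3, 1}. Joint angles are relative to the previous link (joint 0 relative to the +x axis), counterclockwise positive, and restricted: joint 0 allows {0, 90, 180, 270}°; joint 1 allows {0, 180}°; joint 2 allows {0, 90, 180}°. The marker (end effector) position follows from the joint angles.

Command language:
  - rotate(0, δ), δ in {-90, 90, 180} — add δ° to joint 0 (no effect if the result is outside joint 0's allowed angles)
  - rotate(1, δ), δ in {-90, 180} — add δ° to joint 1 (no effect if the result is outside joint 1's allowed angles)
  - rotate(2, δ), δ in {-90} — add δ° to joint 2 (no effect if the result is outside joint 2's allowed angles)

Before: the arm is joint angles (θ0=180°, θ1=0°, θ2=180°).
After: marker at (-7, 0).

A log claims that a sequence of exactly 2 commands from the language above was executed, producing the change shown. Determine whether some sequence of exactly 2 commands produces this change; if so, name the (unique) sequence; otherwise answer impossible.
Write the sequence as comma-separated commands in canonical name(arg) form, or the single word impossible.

initial: joint angles (θ0=180°, θ1=0°, θ2=180°)
[1] after rotate(2, -90): joint angles (θ0=180°, θ1=0°, θ2=90°)
[2] after rotate(2, -90): joint angles (θ0=180°, θ1=0°, θ2=0°)
uniquely the one of 36 2-step routes that fits.

rotate(2, -90), rotate(2, -90)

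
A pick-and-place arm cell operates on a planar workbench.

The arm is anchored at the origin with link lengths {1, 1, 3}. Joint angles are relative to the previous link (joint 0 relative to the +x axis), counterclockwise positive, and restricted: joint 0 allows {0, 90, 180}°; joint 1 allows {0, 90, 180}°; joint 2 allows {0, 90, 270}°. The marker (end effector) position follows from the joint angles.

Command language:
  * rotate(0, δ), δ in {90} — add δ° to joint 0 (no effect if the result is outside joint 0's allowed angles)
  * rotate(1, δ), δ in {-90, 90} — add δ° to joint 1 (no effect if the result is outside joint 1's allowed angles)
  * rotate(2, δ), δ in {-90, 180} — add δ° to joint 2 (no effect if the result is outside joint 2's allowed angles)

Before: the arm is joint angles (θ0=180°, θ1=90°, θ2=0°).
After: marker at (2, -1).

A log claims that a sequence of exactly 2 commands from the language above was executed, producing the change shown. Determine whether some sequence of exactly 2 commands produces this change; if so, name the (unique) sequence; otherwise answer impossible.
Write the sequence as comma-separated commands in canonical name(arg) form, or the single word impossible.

rotate(2, -90), rotate(2, 180)

key: running rotate(2, 180) before rotate(2, -90) would end elsewhere — order is forced
initial: joint angles (θ0=180°, θ1=90°, θ2=0°)
1. rotate(2, -90) → joint angles (θ0=180°, θ1=90°, θ2=270°)
2. rotate(2, 180) → joint angles (θ0=180°, θ1=90°, θ2=90°)
all 25 alternatives checked — unique.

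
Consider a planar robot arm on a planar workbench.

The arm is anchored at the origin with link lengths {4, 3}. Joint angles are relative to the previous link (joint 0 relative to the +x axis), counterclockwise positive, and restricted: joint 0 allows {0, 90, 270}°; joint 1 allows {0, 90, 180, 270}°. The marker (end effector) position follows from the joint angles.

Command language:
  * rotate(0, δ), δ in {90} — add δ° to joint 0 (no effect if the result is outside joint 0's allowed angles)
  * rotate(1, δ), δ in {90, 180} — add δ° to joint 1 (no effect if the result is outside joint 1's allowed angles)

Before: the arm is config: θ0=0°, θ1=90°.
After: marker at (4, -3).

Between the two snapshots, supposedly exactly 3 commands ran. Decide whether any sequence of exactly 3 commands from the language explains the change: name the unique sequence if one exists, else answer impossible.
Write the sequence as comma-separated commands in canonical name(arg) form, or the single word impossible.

rotate(1, 180), rotate(1, 180), rotate(1, 180)

from: config: θ0=0°, θ1=90°
step 1 (rotate(1, 180)): config: θ0=0°, θ1=270°
step 2 (rotate(1, 180)): config: θ0=0°, θ1=90°
step 3 (rotate(1, 180)): config: θ0=0°, θ1=270°
all 27 alternatives checked — unique.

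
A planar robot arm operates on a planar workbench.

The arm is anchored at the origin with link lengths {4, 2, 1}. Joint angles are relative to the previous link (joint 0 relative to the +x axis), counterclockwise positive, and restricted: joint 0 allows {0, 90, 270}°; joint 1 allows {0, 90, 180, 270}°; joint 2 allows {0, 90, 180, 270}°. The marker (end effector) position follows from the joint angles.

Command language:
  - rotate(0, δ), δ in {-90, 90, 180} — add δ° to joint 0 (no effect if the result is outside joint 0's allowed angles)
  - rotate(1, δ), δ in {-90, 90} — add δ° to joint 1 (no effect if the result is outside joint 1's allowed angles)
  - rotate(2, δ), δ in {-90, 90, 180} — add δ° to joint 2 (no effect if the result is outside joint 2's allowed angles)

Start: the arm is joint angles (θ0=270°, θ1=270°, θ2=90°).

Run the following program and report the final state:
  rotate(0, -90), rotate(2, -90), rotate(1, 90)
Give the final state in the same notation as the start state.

initial: joint angles (θ0=270°, θ1=270°, θ2=90°)
[1] after rotate(0, -90): joint angles (θ0=270°, θ1=270°, θ2=90°)
[2] after rotate(2, -90): joint angles (θ0=270°, θ1=270°, θ2=0°)
[3] after rotate(1, 90): joint angles (θ0=270°, θ1=0°, θ2=0°)

joint angles (θ0=270°, θ1=0°, θ2=0°)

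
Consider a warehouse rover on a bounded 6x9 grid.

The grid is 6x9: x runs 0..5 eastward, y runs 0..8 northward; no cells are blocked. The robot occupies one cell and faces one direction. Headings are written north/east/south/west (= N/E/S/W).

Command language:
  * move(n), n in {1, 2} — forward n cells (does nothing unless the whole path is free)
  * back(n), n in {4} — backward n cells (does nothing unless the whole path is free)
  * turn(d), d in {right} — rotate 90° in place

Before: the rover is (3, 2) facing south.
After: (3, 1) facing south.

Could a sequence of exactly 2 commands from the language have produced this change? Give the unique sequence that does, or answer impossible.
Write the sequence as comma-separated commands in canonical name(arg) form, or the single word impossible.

key: order matters: swapping move(1) and move(2) lands elsewhere
t0: (3, 2) facing south
1. move(1) → (3, 1) facing south
2. move(2) → (3, 1) facing south
all 16 alternatives checked — unique.

move(1), move(2)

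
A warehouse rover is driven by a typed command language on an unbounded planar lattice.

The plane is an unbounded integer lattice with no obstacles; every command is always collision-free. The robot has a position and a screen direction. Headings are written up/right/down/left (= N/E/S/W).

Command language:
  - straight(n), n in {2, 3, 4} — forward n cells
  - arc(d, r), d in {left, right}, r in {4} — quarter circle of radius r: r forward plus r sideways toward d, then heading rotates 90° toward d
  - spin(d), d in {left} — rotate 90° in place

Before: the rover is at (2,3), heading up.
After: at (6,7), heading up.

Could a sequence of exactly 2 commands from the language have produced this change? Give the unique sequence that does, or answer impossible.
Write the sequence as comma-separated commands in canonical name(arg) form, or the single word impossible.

key: heading stays N — rotations cancel among the 2 commands
from: at (2,3), heading up
1. arc(right, 4) → at (6,7), heading right
2. spin(left) → at (6,7), heading up
no other 2-command option fits: unique.

arc(right, 4), spin(left)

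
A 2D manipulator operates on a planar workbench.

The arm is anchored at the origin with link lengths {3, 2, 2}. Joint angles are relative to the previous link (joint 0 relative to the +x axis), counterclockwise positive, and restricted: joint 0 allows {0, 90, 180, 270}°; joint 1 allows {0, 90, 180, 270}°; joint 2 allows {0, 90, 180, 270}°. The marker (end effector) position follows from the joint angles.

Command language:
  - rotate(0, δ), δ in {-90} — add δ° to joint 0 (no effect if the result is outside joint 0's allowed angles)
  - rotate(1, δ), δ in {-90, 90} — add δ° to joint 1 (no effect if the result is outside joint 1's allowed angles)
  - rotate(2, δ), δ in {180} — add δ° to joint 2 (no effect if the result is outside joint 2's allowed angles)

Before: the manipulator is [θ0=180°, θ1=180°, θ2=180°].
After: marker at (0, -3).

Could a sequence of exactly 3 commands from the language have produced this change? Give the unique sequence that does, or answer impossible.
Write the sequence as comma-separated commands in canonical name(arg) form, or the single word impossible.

rotate(0, -90), rotate(0, -90), rotate(0, -90)

begin: [θ0=180°, θ1=180°, θ2=180°]
1. rotate(0, -90) → [θ0=90°, θ1=180°, θ2=180°]
2. rotate(0, -90) → [θ0=0°, θ1=180°, θ2=180°]
3. rotate(0, -90) → [θ0=270°, θ1=180°, θ2=180°]
no rival 3-sequence matches.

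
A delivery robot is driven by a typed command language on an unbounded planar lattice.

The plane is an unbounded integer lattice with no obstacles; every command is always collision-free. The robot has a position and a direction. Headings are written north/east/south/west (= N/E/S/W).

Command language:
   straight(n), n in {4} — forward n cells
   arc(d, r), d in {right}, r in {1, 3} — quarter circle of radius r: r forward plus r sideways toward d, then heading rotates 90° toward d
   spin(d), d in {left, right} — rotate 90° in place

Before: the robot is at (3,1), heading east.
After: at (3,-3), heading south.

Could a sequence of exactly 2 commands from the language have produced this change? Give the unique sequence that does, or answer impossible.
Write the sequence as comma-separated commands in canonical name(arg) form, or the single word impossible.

spin(right), straight(4)

key: running straight(4) before spin(right) would end elsewhere — order is forced
t0: at (3,1), heading east
step 1 (spin(right)): at (3,1), heading south
step 2 (straight(4)): at (3,-3), heading south
uniquely the one of 25 2-step routes that fits.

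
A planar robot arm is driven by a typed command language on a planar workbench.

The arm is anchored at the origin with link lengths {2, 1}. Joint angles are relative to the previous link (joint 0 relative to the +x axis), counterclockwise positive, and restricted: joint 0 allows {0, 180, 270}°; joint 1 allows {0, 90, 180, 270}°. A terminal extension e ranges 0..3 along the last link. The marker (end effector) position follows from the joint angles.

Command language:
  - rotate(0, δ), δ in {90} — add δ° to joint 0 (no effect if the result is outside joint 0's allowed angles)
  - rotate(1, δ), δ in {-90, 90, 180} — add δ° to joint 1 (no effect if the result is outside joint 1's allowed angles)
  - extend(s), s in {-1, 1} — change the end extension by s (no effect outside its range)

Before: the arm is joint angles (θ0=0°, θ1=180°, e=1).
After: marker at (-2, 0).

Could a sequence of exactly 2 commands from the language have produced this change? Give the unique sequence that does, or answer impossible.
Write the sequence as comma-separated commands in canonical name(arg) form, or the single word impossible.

begin: joint angles (θ0=0°, θ1=180°, e=1)
step 1 (extend(1)): joint angles (θ0=0°, θ1=180°, e=2)
step 2 (extend(1)): joint angles (θ0=0°, θ1=180°, e=3)
all 36 alternatives checked — unique.

extend(1), extend(1)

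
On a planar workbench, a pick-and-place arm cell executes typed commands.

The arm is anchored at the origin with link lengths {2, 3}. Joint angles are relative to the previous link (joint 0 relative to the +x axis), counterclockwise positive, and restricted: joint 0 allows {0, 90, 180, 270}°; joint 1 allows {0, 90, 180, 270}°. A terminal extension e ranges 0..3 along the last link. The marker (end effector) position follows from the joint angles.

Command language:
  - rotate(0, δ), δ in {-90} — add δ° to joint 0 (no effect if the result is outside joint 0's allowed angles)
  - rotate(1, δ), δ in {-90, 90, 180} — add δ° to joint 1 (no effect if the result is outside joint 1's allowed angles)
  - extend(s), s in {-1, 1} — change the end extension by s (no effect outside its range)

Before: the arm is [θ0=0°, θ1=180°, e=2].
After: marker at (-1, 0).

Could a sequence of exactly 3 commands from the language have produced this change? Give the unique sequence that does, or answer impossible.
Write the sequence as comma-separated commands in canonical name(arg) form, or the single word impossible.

begin: [θ0=0°, θ1=180°, e=2]
[1] after extend(-1): [θ0=0°, θ1=180°, e=1]
[2] after extend(-1): [θ0=0°, θ1=180°, e=0]
[3] after extend(-1): [θ0=0°, θ1=180°, e=0]
no rival 3-sequence matches.

extend(-1), extend(-1), extend(-1)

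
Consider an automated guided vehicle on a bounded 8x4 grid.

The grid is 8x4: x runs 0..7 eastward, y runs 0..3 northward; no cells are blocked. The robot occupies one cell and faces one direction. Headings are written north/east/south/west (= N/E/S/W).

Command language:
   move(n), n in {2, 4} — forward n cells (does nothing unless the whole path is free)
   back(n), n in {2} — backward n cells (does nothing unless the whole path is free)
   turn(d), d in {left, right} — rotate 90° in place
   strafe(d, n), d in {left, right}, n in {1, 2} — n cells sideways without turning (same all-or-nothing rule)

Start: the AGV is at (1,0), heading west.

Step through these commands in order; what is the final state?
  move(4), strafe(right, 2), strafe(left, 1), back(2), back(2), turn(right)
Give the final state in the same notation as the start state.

at (5,1), heading north

begin: at (1,0), heading west
1. move(4) → at (1,0), heading west
2. strafe(right, 2) → at (1,2), heading west
3. strafe(left, 1) → at (1,1), heading west
4. back(2) → at (3,1), heading west
5. back(2) → at (5,1), heading west
6. turn(right) → at (5,1), heading north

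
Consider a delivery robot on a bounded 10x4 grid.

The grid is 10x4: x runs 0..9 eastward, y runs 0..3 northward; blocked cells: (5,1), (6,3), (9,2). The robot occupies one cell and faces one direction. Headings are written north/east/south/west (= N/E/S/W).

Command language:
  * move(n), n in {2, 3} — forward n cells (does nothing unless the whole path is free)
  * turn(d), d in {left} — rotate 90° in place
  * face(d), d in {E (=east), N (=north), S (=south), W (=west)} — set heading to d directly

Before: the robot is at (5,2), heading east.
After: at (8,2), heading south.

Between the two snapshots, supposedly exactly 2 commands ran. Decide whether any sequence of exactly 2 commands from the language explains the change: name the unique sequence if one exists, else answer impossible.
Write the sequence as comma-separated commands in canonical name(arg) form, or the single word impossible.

move(3), face(S)

key: order matters: swapping move(3) and face(S) lands elsewhere
from: at (5,2), heading east
[1] after move(3): at (8,2), heading east
[2] after face(S): at (8,2), heading south
no other 2-command option fits: unique.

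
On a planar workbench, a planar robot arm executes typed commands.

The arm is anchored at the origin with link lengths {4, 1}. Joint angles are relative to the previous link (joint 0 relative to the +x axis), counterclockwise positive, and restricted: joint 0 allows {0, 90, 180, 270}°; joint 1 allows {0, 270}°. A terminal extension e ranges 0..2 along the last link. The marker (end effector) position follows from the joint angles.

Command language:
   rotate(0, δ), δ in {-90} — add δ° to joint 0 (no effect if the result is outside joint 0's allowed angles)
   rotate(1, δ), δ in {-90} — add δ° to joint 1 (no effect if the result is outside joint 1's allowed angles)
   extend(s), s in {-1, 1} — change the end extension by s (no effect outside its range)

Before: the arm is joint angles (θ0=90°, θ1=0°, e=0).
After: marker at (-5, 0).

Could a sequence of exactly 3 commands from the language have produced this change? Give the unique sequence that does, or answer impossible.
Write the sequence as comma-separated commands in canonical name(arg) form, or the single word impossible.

begin: joint angles (θ0=90°, θ1=0°, e=0)
[1] after rotate(0, -90): joint angles (θ0=0°, θ1=0°, e=0)
[2] after rotate(0, -90): joint angles (θ0=270°, θ1=0°, e=0)
[3] after rotate(0, -90): joint angles (θ0=180°, θ1=0°, e=0)
all 64 alternatives checked — unique.

rotate(0, -90), rotate(0, -90), rotate(0, -90)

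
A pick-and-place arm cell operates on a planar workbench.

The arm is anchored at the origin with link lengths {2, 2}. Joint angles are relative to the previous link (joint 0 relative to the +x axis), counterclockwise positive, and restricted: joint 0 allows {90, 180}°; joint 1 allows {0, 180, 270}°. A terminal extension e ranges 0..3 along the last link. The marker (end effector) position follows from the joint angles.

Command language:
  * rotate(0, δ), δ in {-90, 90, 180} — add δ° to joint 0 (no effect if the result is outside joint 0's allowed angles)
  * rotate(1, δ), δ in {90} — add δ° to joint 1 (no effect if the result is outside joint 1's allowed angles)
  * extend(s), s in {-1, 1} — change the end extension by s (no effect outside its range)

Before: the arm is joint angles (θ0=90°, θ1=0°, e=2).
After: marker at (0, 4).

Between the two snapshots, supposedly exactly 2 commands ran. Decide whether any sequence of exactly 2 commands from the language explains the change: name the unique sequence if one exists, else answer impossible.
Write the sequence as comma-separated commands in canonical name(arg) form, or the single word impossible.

extend(-1), extend(-1)

begin: joint angles (θ0=90°, θ1=0°, e=2)
1. extend(-1) → joint angles (θ0=90°, θ1=0°, e=1)
2. extend(-1) → joint angles (θ0=90°, θ1=0°, e=0)
no rival 2-sequence matches.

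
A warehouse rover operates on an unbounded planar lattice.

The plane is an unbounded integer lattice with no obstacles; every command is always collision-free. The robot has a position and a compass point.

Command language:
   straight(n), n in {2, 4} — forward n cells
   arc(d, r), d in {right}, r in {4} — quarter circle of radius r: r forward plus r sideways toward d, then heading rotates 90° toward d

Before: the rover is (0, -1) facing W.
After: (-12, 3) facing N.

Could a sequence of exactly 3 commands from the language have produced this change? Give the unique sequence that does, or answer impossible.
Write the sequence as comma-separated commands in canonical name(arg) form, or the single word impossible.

key: order matters: swapping straight(4) and arc(right, 4) lands elsewhere
start: (0, -1) facing W
[1] after straight(4): (-4, -1) facing W
[2] after straight(4): (-8, -1) facing W
[3] after arc(right, 4): (-12, 3) facing N
no other 3-command option fits: unique.

straight(4), straight(4), arc(right, 4)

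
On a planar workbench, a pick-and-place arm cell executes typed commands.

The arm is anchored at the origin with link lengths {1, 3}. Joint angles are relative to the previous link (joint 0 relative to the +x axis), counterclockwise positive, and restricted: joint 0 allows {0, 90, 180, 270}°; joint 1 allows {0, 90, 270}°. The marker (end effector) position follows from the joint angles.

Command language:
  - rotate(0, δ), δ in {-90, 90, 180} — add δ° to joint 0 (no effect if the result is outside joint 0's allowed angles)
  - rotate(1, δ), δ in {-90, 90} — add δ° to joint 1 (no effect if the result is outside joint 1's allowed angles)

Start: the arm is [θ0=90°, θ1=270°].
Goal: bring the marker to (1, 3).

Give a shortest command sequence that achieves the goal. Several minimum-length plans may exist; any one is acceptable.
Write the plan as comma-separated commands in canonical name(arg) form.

rotate(0, -90), rotate(1, 90), rotate(1, 90)

from: [θ0=90°, θ1=270°]
t=1 rotate(0, -90) ⇒ [θ0=0°, θ1=270°]
t=2 rotate(1, 90) ⇒ [θ0=0°, θ1=0°]
t=3 rotate(1, 90) ⇒ [θ0=0°, θ1=90°]
nothing shorter than 3 reaches the goal.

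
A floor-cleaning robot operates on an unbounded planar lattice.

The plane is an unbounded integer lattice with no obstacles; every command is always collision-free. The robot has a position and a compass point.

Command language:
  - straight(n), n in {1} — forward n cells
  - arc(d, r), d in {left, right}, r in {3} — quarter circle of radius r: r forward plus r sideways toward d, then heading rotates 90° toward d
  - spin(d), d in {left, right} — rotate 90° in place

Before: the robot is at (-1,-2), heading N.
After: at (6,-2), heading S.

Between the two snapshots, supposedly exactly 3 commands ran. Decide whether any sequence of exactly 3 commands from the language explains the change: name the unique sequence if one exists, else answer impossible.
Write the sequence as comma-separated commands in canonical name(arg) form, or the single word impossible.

arc(right, 3), straight(1), arc(right, 3)

key: position moved to (6,-2) AND the heading swung to S — translation plus rotation needed
begin: at (-1,-2), heading N
1. arc(right, 3) → at (2,1), heading E
2. straight(1) → at (3,1), heading E
3. arc(right, 3) → at (6,-2), heading S
all 125 alternatives checked — unique.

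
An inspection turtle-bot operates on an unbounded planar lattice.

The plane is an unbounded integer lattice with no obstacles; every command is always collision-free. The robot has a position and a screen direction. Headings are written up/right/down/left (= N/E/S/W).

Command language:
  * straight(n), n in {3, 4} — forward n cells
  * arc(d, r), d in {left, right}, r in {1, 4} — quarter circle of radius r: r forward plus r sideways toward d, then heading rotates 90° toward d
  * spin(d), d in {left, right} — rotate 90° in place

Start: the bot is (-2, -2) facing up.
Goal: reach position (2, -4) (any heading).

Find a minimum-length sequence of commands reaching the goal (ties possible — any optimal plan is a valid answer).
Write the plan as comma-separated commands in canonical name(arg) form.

spin(right), straight(4), arc(right, 1), arc(right, 1)

begin: (-2, -2) facing up
[1] after spin(right): (-2, -2) facing right
[2] after straight(4): (2, -2) facing right
[3] after arc(right, 1): (3, -3) facing down
[4] after arc(right, 1): (2, -4) facing left
minimal: 4 command(s), checked below 4.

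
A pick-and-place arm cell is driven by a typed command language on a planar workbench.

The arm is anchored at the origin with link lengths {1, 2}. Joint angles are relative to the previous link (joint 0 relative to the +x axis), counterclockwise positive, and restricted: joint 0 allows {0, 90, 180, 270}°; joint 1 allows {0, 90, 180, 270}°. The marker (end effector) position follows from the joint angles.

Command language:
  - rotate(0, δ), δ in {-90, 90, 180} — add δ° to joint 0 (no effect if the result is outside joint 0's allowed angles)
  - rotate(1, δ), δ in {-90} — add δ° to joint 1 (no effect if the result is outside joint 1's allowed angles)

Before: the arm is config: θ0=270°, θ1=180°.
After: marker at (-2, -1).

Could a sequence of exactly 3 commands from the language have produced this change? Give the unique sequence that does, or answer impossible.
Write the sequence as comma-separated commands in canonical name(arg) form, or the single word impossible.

from: config: θ0=270°, θ1=180°
step 1 (rotate(1, -90)): config: θ0=270°, θ1=90°
step 2 (rotate(1, -90)): config: θ0=270°, θ1=0°
step 3 (rotate(1, -90)): config: θ0=270°, θ1=270°
no other 3-command option fits: unique.

rotate(1, -90), rotate(1, -90), rotate(1, -90)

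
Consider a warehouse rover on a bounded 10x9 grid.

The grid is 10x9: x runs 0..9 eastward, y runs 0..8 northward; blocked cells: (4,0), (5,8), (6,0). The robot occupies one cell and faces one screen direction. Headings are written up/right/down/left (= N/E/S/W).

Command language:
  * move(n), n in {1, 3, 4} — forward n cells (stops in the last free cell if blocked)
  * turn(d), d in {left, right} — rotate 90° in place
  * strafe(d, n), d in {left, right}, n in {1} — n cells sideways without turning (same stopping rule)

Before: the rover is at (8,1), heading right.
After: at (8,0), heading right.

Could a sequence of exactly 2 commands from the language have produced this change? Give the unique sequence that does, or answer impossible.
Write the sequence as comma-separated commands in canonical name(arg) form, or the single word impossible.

strafe(right, 1), strafe(right, 1)

key: heading stays E — no command in the sequence turns
begin: at (8,1), heading right
step 1 (strafe(right, 1)): at (8,0), heading right
step 2 (strafe(right, 1)): at (8,0), heading right
no rival 2-sequence matches.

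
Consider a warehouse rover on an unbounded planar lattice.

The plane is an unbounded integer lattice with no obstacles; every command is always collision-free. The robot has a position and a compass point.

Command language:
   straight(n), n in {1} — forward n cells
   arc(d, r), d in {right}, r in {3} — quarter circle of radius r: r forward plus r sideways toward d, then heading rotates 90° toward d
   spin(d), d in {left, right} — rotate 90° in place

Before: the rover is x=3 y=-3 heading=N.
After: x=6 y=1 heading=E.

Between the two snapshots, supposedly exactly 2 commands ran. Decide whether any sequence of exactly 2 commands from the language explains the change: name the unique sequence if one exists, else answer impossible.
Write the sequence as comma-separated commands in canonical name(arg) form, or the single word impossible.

key: order matters: swapping straight(1) and arc(right, 3) lands elsewhere
from: x=3 y=-3 heading=N
1. straight(1) → x=3 y=-2 heading=N
2. arc(right, 3) → x=6 y=1 heading=E
no rival 2-sequence matches.

straight(1), arc(right, 3)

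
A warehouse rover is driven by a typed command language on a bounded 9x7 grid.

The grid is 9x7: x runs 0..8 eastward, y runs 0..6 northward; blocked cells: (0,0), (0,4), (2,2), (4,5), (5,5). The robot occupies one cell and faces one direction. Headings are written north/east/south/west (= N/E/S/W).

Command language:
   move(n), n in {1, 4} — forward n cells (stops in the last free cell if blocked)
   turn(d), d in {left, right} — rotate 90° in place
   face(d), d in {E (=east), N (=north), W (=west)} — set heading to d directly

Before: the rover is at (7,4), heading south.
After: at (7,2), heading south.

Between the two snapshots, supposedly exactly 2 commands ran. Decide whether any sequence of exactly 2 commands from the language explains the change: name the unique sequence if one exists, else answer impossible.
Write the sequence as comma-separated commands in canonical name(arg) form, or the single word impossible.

move(1), move(1)

key: still facing S at the end — nothing in the sequence rotates
initial: at (7,4), heading south
step 1 (move(1)): at (7,3), heading south
step 2 (move(1)): at (7,2), heading south
no other 2-command option fits: unique.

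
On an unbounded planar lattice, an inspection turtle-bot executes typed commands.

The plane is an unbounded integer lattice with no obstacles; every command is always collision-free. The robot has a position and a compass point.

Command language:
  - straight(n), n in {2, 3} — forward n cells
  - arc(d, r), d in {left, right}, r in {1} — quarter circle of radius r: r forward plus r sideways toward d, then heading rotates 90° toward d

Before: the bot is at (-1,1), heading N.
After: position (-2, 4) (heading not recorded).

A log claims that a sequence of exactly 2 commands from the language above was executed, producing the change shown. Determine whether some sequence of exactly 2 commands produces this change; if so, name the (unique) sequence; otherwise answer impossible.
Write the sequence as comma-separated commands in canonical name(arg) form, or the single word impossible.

straight(2), arc(left, 1)

key: running arc(left, 1) before straight(2) would end elsewhere — order is forced
t0: at (-1,1), heading N
1. straight(2) → at (-1,3), heading N
2. arc(left, 1) → at (-2,4), heading W
all 16 alternatives checked — unique.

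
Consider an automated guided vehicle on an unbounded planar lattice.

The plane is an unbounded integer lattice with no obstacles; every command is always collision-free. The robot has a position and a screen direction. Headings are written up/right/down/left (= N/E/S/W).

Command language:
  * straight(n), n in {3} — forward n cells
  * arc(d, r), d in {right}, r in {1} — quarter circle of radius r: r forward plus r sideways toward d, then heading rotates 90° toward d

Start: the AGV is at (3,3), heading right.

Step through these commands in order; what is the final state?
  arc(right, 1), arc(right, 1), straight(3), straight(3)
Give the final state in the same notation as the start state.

from: at (3,3), heading right
[1] after arc(right, 1): at (4,2), heading down
[2] after arc(right, 1): at (3,1), heading left
[3] after straight(3): at (0,1), heading left
[4] after straight(3): at (-3,1), heading left

at (-3,1), heading left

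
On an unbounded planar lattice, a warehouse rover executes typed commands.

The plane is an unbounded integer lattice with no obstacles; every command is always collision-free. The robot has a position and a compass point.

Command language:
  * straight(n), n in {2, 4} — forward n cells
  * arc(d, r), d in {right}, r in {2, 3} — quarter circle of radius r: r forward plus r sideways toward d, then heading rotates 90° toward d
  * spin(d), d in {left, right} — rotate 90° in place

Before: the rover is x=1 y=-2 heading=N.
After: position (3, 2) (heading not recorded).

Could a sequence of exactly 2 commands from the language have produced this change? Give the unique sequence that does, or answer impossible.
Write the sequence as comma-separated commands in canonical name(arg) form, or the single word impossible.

key: running arc(right, 2) before straight(2) would end elsewhere — order is forced
start: x=1 y=-2 heading=N
1. straight(2) → x=1 y=0 heading=N
2. arc(right, 2) → x=3 y=2 heading=E
no rival 2-sequence matches.

straight(2), arc(right, 2)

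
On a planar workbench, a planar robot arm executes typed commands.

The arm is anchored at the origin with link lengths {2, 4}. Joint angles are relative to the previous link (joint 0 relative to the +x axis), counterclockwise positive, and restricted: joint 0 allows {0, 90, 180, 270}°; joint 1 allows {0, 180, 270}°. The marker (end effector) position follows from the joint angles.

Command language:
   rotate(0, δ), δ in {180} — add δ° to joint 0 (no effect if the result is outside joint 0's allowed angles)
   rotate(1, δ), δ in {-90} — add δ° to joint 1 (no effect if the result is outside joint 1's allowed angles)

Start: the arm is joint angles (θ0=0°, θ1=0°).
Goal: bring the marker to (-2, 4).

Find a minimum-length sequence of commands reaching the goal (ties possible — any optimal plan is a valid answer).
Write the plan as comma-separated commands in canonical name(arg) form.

rotate(0, 180), rotate(1, -90)

initial: joint angles (θ0=0°, θ1=0°)
1. rotate(0, 180) → joint angles (θ0=180°, θ1=0°)
2. rotate(1, -90) → joint angles (θ0=180°, θ1=270°)
nothing shorter than 2 reaches the goal.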